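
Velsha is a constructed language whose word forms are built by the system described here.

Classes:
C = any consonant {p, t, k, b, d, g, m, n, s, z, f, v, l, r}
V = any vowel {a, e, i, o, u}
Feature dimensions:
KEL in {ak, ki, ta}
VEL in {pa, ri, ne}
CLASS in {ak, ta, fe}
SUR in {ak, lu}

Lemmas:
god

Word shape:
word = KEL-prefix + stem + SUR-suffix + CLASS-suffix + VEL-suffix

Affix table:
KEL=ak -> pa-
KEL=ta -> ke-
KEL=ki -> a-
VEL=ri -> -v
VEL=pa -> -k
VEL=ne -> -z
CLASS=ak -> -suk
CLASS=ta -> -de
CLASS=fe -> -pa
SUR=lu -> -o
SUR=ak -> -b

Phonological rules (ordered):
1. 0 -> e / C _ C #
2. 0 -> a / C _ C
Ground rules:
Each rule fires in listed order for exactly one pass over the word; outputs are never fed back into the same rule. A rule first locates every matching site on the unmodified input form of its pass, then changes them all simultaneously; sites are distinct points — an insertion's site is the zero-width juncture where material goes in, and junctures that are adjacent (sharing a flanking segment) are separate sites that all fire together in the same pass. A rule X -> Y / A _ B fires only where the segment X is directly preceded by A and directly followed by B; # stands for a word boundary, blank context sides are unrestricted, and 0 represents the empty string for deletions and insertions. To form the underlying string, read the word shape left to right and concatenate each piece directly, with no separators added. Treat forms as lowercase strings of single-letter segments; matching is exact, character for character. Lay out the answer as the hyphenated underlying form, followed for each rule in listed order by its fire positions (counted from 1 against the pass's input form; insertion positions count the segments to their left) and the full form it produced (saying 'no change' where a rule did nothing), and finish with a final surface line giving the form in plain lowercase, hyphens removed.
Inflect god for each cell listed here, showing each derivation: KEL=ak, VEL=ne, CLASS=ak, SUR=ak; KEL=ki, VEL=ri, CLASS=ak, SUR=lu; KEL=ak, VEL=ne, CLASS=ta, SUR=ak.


cell KEL=ak, VEL=ne, CLASS=ak, SUR=ak:
underlying: pa-god-b-suk-z
1. 0 -> e / C _ C #: inserts after position(s) 9: pagodbsukez
2. 0 -> a / C _ C: inserts after position(s) 5, 6: pagodabasukez
surface: pagodabasukez

cell KEL=ki, VEL=ri, CLASS=ak, SUR=lu:
underlying: a-god-o-suk-v
1. 0 -> e / C _ C #: inserts after position(s) 8: agodosukev
2. 0 -> a / C _ C: no change
surface: agodosukev

cell KEL=ak, VEL=ne, CLASS=ta, SUR=ak:
underlying: pa-god-b-de-z
1. 0 -> e / C _ C #: no change
2. 0 -> a / C _ C: inserts after position(s) 5, 6: pagodabadez
surface: pagodabadez


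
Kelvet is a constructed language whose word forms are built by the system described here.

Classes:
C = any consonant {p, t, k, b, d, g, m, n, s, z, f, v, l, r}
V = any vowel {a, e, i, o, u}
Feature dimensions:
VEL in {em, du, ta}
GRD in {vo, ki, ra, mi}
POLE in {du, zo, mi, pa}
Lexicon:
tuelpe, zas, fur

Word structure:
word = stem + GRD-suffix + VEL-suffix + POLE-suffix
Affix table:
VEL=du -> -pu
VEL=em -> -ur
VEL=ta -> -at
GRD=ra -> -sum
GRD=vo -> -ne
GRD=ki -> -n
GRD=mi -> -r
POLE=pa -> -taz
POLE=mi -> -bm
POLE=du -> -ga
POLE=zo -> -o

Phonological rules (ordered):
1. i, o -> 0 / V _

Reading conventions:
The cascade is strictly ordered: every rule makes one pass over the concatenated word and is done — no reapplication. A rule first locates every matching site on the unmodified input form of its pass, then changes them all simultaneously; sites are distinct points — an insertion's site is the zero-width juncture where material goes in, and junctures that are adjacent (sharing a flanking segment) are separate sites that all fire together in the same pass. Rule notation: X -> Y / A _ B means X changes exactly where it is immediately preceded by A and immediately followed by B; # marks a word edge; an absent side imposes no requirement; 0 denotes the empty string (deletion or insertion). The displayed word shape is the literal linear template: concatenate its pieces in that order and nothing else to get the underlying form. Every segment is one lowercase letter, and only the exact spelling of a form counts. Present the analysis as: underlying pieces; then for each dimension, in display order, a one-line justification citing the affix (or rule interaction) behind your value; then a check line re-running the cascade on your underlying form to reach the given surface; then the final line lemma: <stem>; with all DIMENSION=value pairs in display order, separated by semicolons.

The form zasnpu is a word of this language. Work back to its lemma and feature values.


underlying: zas-n-pu-o
VEL=du - signalled by the affix -pu
GRD=ki - signalled by the affix -n
POLE=zo - signalled by the affix -o
check: zasnpuo -> zasnpu
lemma: zas; VEL=du; GRD=ki; POLE=zo


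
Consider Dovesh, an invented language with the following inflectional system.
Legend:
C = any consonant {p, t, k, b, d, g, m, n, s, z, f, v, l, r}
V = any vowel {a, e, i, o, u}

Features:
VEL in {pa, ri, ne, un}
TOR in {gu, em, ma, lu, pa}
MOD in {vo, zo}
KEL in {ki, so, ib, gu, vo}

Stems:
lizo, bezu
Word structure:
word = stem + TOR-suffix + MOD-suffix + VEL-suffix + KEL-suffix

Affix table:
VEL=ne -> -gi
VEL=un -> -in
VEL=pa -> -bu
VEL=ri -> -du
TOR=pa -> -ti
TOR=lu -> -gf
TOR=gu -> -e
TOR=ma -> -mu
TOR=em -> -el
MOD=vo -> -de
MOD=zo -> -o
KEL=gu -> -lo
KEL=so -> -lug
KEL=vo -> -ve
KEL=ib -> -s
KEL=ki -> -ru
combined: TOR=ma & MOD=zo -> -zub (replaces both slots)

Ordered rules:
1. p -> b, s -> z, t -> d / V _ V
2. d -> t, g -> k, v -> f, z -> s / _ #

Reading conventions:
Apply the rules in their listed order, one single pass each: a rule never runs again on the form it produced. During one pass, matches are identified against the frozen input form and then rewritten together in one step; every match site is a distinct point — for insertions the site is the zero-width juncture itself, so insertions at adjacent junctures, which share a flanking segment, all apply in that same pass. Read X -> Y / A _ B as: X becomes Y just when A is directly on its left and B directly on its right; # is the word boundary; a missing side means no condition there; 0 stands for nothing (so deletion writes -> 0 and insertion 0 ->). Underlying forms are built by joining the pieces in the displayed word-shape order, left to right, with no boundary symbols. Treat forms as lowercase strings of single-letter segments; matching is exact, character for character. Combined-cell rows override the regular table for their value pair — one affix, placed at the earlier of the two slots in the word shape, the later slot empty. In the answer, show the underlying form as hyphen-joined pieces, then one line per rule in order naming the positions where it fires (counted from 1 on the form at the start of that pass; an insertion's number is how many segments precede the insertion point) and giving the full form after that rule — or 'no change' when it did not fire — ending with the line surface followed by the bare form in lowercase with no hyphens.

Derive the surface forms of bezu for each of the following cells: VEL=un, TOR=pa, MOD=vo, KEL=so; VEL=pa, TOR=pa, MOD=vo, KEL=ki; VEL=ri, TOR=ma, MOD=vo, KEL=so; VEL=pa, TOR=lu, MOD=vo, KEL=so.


cell VEL=un, TOR=pa, MOD=vo, KEL=so:
underlying: bezu-ti-de-in-lug
1. p -> b, s -> z, t -> d / V _ V: fires at position(s) 5: bezudideinlug
2. d -> t, g -> k, v -> f, z -> s / _ #: fires at position(s) 13: bezudideinluk
surface: bezudideinluk

cell VEL=pa, TOR=pa, MOD=vo, KEL=ki:
underlying: bezu-ti-de-bu-ru
1. p -> b, s -> z, t -> d / V _ V: fires at position(s) 5: bezudideburu
2. d -> t, g -> k, v -> f, z -> s / _ #: no change
surface: bezudideburu

cell VEL=ri, TOR=ma, MOD=vo, KEL=so:
underlying: bezu-mu-de-du-lug
1. p -> b, s -> z, t -> d / V _ V: no change
2. d -> t, g -> k, v -> f, z -> s / _ #: fires at position(s) 13: bezumudeduluk
surface: bezumudeduluk

cell VEL=pa, TOR=lu, MOD=vo, KEL=so:
underlying: bezu-gf-de-bu-lug
1. p -> b, s -> z, t -> d / V _ V: no change
2. d -> t, g -> k, v -> f, z -> s / _ #: fires at position(s) 13: bezugfdebuluk
surface: bezugfdebuluk


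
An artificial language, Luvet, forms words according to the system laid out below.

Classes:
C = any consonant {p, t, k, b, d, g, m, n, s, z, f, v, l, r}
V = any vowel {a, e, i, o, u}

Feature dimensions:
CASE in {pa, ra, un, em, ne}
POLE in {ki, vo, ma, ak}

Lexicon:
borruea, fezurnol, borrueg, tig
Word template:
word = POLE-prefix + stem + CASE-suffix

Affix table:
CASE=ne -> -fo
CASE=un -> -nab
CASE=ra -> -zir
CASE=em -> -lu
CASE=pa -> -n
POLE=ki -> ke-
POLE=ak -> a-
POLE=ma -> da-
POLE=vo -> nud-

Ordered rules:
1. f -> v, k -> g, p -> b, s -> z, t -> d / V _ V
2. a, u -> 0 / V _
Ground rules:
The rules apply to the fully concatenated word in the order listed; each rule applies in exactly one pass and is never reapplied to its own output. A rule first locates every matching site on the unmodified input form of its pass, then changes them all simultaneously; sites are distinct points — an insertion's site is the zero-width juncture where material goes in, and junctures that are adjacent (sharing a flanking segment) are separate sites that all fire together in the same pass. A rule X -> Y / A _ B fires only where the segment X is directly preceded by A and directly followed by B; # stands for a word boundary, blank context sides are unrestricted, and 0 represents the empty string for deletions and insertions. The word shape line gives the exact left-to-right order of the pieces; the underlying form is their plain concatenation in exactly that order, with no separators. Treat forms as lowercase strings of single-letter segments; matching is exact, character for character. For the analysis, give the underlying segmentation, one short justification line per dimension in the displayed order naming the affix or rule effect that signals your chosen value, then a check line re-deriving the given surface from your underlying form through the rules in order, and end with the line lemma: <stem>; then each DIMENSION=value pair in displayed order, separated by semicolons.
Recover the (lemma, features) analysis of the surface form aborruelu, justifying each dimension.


underlying: a-borruea-lu
CASE=em - signalled by the affix -lu
POLE=ak - signalled by the affix a-
check: aborruealu -> aborruealu -> aborruelu
lemma: borruea; CASE=em; POLE=ak


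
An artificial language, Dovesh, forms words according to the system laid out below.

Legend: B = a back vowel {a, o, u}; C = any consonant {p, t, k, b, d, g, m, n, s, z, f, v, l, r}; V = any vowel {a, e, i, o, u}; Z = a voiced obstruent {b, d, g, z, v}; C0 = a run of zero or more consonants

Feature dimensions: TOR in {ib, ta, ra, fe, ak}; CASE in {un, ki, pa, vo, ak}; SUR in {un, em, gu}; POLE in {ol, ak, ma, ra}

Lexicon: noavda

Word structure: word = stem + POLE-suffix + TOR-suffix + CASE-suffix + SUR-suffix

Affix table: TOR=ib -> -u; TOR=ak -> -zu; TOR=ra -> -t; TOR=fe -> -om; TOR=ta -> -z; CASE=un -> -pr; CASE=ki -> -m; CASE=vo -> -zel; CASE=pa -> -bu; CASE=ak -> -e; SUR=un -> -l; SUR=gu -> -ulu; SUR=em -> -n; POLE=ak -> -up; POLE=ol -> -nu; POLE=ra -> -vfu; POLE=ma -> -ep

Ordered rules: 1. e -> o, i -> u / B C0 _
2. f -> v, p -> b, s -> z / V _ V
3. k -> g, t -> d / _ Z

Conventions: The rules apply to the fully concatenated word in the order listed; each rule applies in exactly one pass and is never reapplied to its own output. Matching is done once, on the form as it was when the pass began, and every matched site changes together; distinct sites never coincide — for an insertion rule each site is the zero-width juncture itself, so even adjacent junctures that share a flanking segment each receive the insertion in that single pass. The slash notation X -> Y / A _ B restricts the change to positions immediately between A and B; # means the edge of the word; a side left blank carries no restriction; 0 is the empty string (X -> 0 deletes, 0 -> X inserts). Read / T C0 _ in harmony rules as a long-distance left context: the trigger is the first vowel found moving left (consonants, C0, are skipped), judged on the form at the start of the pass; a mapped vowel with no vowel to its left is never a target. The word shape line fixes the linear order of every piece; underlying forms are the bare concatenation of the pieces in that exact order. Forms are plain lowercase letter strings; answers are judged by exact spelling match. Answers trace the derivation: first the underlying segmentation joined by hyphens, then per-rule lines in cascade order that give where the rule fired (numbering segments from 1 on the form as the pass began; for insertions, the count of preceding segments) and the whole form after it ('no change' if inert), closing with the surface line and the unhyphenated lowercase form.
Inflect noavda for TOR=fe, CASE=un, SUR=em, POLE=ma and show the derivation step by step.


underlying: noavda-ep-om-pr-n
1. e -> o, i -> u / B C0 _: fires at position(s) 7: noavdaopomprn
2. f -> v, p -> b, s -> z / V _ V: fires at position(s) 8: noavdaobomprn
3. k -> g, t -> d / _ Z: no change
surface: noavdaobomprn


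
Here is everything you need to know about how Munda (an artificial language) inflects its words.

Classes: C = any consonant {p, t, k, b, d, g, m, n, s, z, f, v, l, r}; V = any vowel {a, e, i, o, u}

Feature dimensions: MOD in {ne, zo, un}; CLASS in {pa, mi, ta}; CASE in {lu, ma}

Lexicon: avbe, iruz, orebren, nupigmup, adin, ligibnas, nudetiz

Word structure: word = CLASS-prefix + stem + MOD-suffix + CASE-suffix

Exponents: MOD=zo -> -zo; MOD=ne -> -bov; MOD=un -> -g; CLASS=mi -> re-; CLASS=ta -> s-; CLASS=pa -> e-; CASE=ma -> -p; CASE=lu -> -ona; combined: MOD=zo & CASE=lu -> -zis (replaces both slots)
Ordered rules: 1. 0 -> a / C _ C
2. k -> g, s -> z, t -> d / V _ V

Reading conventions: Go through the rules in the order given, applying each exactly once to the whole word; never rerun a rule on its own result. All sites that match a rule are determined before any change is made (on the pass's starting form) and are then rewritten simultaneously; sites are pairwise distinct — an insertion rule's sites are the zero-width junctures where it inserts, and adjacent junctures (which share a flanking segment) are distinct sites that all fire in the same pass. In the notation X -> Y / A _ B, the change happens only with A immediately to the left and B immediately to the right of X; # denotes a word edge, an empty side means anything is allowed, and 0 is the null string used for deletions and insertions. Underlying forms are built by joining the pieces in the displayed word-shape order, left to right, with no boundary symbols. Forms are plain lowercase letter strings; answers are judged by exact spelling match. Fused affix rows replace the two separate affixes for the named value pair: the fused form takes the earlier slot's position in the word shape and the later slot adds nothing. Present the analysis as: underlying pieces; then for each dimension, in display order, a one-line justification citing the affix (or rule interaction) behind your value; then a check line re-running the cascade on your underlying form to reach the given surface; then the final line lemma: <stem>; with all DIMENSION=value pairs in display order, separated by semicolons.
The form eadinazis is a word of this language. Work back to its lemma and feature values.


underlying: e-adin-zis
MOD=zo - signalled by the combined affix row
CLASS=pa - signalled by the affix e-
CASE=lu - signalled by the combined affix row
check: eadinzis -> eadinazis -> eadinazis
lemma: adin; MOD=zo; CLASS=pa; CASE=lu


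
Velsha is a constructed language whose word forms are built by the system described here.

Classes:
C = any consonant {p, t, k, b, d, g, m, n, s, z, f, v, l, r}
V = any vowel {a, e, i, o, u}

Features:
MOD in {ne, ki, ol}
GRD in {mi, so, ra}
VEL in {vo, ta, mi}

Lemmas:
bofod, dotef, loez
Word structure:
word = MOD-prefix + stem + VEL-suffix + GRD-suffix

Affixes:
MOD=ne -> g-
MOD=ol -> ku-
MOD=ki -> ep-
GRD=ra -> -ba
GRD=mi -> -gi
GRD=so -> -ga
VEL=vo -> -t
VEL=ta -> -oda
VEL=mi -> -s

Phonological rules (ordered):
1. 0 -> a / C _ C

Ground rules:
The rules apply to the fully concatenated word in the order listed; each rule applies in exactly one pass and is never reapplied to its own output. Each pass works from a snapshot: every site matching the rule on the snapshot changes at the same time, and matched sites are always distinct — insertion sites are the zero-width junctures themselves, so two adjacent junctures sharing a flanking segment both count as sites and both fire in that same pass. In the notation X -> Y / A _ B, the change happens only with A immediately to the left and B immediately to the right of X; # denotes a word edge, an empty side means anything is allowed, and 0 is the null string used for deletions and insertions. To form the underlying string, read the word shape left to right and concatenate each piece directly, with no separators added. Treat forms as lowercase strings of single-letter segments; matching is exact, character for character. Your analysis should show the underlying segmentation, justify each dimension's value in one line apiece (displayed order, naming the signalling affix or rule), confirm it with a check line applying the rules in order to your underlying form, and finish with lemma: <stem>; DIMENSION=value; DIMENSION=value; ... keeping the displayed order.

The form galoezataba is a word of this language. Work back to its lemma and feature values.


underlying: g-loez-t-ba
MOD=ne - signalled by the affix g-
GRD=ra - signalled by the affix -ba
VEL=vo - signalled by the affix -t
check: gloeztba -> galoezataba
lemma: loez; MOD=ne; GRD=ra; VEL=vo


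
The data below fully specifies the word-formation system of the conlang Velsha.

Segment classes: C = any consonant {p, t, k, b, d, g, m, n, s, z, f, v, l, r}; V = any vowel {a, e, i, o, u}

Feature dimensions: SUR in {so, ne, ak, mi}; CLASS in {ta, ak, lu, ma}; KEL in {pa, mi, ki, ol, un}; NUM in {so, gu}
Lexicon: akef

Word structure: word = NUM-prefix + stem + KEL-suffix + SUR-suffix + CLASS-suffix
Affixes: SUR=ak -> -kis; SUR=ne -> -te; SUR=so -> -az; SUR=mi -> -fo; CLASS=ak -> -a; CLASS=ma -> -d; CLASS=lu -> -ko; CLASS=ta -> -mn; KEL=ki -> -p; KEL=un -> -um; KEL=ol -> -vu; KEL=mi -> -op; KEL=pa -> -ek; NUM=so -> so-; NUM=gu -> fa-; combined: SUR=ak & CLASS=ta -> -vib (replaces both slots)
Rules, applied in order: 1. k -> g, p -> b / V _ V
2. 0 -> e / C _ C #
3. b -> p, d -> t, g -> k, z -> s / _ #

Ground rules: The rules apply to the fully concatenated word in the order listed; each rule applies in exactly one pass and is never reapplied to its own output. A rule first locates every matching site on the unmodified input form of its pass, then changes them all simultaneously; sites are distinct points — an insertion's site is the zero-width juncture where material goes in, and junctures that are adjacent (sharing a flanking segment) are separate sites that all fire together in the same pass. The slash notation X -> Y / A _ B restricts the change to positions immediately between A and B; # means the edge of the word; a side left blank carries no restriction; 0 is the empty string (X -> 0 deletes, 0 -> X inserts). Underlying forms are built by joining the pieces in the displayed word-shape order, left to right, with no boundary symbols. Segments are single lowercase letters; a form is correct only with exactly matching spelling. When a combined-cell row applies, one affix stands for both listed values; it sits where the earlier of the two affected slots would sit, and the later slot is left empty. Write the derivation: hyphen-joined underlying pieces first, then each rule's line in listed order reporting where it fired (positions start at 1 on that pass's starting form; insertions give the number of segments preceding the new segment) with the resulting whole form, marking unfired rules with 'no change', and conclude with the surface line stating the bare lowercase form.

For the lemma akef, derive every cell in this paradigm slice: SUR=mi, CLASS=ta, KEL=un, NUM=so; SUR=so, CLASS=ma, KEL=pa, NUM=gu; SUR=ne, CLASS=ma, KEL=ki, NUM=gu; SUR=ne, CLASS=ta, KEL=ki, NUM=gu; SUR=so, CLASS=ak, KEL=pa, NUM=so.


cell SUR=mi, CLASS=ta, KEL=un, NUM=so:
underlying: so-akef-um-fo-mn
1. k -> g, p -> b / V _ V: fires at position(s) 4: soagefumfomn
2. 0 -> e / C _ C #: inserts after position(s) 11: soagefumfomen
3. b -> p, d -> t, g -> k, z -> s / _ #: no change
surface: soagefumfomen

cell SUR=so, CLASS=ma, KEL=pa, NUM=gu:
underlying: fa-akef-ek-az-d
1. k -> g, p -> b / V _ V: fires at position(s) 4, 8: faagefegazd
2. 0 -> e / C _ C #: inserts after position(s) 10: faagefegazed
3. b -> p, d -> t, g -> k, z -> s / _ #: fires at position(s) 12: faagefegazet
surface: faagefegazet

cell SUR=ne, CLASS=ma, KEL=ki, NUM=gu:
underlying: fa-akef-p-te-d
1. k -> g, p -> b / V _ V: fires at position(s) 4: faagefpted
2. 0 -> e / C _ C #: no change
3. b -> p, d -> t, g -> k, z -> s / _ #: fires at position(s) 10: faagefptet
surface: faagefptet

cell SUR=ne, CLASS=ta, KEL=ki, NUM=gu:
underlying: fa-akef-p-te-mn
1. k -> g, p -> b / V _ V: fires at position(s) 4: faagefptemn
2. 0 -> e / C _ C #: inserts after position(s) 10: faagefptemen
3. b -> p, d -> t, g -> k, z -> s / _ #: no change
surface: faagefptemen

cell SUR=so, CLASS=ak, KEL=pa, NUM=so:
underlying: so-akef-ek-az-a
1. k -> g, p -> b / V _ V: fires at position(s) 4, 8: soagefegaza
2. 0 -> e / C _ C #: no change
3. b -> p, d -> t, g -> k, z -> s / _ #: no change
surface: soagefegaza


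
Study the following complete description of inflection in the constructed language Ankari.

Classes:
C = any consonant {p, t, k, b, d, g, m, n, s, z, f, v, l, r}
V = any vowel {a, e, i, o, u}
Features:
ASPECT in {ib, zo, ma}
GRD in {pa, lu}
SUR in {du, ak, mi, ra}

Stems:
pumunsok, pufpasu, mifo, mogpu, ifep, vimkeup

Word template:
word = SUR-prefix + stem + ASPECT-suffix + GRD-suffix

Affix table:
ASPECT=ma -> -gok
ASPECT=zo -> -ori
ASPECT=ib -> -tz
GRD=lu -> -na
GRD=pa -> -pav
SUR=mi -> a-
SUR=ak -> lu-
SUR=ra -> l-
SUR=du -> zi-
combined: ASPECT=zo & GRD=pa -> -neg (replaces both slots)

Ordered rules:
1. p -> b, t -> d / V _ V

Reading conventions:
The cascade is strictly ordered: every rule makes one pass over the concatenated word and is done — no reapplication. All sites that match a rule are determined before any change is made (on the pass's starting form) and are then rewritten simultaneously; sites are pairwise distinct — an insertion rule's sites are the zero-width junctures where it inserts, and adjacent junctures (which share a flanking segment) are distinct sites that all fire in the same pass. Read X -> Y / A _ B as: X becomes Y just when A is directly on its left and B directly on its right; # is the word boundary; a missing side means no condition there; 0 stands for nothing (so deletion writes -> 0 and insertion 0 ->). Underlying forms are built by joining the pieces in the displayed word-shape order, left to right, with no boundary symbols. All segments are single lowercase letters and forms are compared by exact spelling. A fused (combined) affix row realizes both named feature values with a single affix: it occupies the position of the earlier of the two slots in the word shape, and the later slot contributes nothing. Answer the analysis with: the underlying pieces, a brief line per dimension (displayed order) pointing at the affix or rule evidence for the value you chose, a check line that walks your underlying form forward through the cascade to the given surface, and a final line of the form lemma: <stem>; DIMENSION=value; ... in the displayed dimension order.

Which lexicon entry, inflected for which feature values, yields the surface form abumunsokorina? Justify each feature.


underlying: a-pumunsok-ori-na
ASPECT=zo - signalled by the affix -ori
GRD=lu - signalled by the affix -na
SUR=mi - signalled by the affix a-
check: apumunsokorina -> abumunsokorina
lemma: pumunsok; ASPECT=zo; GRD=lu; SUR=mi


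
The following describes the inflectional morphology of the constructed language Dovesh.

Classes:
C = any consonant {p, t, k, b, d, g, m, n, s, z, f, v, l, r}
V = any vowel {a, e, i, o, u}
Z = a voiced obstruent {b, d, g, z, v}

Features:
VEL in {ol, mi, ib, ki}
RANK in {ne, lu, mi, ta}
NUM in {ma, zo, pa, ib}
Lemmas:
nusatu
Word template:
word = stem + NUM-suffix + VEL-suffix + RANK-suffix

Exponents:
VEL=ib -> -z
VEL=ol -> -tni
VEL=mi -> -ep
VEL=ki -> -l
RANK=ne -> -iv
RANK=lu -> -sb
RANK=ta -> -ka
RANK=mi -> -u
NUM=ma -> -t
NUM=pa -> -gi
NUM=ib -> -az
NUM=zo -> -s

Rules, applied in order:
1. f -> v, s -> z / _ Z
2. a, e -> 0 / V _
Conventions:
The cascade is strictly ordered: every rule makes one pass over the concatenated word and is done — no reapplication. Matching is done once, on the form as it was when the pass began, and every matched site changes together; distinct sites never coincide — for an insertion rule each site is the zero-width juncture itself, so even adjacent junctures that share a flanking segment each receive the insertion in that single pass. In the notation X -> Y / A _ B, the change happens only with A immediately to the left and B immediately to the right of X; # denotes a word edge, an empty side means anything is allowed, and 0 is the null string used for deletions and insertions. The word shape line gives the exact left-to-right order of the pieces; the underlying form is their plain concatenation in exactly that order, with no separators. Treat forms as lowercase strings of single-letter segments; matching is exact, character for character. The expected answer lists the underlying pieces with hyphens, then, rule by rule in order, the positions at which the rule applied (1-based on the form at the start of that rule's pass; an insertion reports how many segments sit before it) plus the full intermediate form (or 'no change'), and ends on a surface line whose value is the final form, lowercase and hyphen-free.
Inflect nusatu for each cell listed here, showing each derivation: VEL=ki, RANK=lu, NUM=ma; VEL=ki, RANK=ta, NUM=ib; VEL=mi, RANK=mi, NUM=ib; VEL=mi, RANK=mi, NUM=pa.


cell VEL=ki, RANK=lu, NUM=ma:
underlying: nusatu-t-l-sb
1. f -> v, s -> z / _ Z: fires at position(s) 9: nusatutlzb
2. a, e -> 0 / V _: no change
surface: nusatutlzb

cell VEL=ki, RANK=ta, NUM=ib:
underlying: nusatu-az-l-ka
1. f -> v, s -> z / _ Z: no change
2. a, e -> 0 / V _: fires at position(s) 7: nusatuzlka
surface: nusatuzlka

cell VEL=mi, RANK=mi, NUM=ib:
underlying: nusatu-az-ep-u
1. f -> v, s -> z / _ Z: no change
2. a, e -> 0 / V _: fires at position(s) 7: nusatuzepu
surface: nusatuzepu

cell VEL=mi, RANK=mi, NUM=pa:
underlying: nusatu-gi-ep-u
1. f -> v, s -> z / _ Z: no change
2. a, e -> 0 / V _: fires at position(s) 9: nusatugipu
surface: nusatugipu


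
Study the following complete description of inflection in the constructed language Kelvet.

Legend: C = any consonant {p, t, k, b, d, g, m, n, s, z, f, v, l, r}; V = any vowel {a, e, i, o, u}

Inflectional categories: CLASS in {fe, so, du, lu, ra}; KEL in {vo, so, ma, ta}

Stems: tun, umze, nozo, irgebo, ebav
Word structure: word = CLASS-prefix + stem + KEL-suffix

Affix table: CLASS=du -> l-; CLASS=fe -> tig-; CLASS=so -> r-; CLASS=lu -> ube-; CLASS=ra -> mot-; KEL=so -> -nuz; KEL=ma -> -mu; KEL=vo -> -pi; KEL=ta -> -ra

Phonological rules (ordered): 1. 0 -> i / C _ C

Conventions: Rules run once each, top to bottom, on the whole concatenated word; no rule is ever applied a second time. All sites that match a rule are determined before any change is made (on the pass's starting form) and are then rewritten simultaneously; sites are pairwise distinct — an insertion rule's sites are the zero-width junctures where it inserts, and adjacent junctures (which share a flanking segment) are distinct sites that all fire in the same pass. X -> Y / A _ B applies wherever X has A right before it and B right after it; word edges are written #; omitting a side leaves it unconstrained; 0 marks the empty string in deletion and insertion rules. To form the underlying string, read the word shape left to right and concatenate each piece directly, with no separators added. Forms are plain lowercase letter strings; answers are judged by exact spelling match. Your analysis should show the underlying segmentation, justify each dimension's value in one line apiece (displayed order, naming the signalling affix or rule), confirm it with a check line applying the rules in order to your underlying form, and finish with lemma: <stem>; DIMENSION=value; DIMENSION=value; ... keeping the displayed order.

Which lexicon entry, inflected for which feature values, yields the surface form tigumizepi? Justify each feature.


underlying: tig-umze-pi
CLASS=fe - signalled by the affix tig-
KEL=vo - signalled by the affix -pi
check: tigumzepi -> tigumizepi
lemma: umze; CLASS=fe; KEL=vo


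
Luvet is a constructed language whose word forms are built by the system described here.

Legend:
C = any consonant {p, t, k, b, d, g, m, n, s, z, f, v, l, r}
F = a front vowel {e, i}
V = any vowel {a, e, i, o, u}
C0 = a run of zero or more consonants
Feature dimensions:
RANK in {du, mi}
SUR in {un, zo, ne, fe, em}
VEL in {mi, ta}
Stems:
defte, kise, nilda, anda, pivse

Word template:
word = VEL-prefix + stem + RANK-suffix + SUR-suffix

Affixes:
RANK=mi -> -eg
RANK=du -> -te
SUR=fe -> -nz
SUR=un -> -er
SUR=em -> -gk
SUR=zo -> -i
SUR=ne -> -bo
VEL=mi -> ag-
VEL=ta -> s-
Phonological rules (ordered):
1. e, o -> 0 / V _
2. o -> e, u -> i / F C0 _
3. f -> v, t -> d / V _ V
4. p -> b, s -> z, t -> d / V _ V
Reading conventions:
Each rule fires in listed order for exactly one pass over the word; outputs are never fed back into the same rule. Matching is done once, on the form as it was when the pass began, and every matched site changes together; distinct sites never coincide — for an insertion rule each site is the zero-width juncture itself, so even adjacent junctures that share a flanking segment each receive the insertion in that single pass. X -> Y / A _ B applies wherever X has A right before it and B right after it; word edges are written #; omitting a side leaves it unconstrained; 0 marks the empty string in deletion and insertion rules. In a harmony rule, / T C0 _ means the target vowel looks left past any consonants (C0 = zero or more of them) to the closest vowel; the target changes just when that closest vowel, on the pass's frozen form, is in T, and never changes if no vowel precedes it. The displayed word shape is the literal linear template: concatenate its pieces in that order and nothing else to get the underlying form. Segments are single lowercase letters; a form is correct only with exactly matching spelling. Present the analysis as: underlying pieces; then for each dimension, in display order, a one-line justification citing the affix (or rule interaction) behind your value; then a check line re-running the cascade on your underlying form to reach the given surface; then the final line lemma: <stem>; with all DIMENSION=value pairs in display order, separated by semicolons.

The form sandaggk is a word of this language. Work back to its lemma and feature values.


underlying: s-anda-eg-gk
RANK=mi - signalled by the affix -eg
SUR=em - signalled by the affix -gk
VEL=ta - signalled by the affix s-
check: sandaeggk -> sandaggk -> sandaggk -> sandaggk -> sandaggk
lemma: anda; RANK=mi; SUR=em; VEL=ta


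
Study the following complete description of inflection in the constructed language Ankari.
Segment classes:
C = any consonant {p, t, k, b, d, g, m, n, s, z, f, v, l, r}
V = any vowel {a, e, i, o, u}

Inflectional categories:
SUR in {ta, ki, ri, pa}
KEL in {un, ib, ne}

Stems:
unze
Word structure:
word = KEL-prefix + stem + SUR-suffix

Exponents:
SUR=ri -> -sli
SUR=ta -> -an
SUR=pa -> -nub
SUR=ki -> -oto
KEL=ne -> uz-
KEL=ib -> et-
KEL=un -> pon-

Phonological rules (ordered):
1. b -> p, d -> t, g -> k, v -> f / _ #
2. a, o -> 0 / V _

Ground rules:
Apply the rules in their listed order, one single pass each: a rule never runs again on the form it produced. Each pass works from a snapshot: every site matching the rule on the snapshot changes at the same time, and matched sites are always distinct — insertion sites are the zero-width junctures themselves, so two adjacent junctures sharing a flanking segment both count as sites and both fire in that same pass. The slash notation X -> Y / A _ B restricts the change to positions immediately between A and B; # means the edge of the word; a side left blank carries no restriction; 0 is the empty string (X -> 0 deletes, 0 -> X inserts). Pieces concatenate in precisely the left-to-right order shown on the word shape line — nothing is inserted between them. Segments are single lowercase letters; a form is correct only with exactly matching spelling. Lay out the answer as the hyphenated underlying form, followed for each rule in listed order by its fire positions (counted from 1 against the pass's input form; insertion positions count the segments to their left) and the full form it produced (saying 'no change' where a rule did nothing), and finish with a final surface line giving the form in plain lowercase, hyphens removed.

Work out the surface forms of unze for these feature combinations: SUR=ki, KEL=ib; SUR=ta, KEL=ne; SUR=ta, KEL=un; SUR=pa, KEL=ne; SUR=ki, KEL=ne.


cell SUR=ki, KEL=ib:
underlying: et-unze-oto
1. b -> p, d -> t, g -> k, v -> f / _ #: no change
2. a, o -> 0 / V _: fires at position(s) 7: etunzeto
surface: etunzeto

cell SUR=ta, KEL=ne:
underlying: uz-unze-an
1. b -> p, d -> t, g -> k, v -> f / _ #: no change
2. a, o -> 0 / V _: fires at position(s) 7: uzunzen
surface: uzunzen

cell SUR=ta, KEL=un:
underlying: pon-unze-an
1. b -> p, d -> t, g -> k, v -> f / _ #: no change
2. a, o -> 0 / V _: fires at position(s) 8: ponunzen
surface: ponunzen

cell SUR=pa, KEL=ne:
underlying: uz-unze-nub
1. b -> p, d -> t, g -> k, v -> f / _ #: fires at position(s) 9: uzunzenup
2. a, o -> 0 / V _: no change
surface: uzunzenup

cell SUR=ki, KEL=ne:
underlying: uz-unze-oto
1. b -> p, d -> t, g -> k, v -> f / _ #: no change
2. a, o -> 0 / V _: fires at position(s) 7: uzunzeto
surface: uzunzeto


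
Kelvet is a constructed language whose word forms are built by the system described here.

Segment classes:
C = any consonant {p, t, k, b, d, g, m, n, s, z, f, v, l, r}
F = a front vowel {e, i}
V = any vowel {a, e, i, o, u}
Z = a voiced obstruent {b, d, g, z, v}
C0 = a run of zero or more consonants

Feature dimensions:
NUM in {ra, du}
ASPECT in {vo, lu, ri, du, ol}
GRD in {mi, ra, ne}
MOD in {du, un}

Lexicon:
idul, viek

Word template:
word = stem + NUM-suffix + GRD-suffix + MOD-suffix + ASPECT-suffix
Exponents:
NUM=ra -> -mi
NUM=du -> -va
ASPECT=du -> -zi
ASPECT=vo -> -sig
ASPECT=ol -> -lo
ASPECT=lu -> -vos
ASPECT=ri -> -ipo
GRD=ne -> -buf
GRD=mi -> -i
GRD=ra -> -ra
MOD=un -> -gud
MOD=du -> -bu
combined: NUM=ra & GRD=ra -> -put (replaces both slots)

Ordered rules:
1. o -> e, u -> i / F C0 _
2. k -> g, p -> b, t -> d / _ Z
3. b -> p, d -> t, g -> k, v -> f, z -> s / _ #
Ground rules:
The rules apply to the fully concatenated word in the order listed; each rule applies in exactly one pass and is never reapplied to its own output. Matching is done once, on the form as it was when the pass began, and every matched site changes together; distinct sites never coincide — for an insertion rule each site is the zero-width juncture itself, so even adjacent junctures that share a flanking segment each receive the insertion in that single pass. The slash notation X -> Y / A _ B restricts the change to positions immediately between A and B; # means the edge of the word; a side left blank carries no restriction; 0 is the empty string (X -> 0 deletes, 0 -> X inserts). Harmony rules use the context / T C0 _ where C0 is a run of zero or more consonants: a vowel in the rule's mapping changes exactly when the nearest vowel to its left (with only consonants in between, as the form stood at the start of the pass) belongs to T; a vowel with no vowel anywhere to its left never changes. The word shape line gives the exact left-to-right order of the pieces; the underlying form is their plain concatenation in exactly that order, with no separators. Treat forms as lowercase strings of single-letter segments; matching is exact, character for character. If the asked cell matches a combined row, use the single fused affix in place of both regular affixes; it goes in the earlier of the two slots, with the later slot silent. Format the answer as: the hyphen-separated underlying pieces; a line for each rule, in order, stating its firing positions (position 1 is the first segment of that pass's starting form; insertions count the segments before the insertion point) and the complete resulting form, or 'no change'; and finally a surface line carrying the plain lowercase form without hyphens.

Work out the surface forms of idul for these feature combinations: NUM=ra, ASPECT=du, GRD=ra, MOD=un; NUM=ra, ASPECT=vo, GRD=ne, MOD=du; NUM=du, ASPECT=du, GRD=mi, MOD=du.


cell NUM=ra, ASPECT=du, GRD=ra, MOD=un:
underlying: idul-put-gud-zi
1. o -> e, u -> i / F C0 _: fires at position(s) 3: idilputgudzi
2. k -> g, p -> b, t -> d / _ Z: fires at position(s) 7: idilpudgudzi
3. b -> p, d -> t, g -> k, v -> f, z -> s / _ #: no change
surface: idilpudgudzi

cell NUM=ra, ASPECT=vo, GRD=ne, MOD=du:
underlying: idul-mi-buf-bu-sig
1. o -> e, u -> i / F C0 _: fires at position(s) 3, 8: idilmibifbusig
2. k -> g, p -> b, t -> d / _ Z: no change
3. b -> p, d -> t, g -> k, v -> f, z -> s / _ #: fires at position(s) 14: idilmibifbusik
surface: idilmibifbusik

cell NUM=du, ASPECT=du, GRD=mi, MOD=du:
underlying: idul-va-i-bu-zi
1. o -> e, u -> i / F C0 _: fires at position(s) 3, 9: idilvaibizi
2. k -> g, p -> b, t -> d / _ Z: no change
3. b -> p, d -> t, g -> k, v -> f, z -> s / _ #: no change
surface: idilvaibizi


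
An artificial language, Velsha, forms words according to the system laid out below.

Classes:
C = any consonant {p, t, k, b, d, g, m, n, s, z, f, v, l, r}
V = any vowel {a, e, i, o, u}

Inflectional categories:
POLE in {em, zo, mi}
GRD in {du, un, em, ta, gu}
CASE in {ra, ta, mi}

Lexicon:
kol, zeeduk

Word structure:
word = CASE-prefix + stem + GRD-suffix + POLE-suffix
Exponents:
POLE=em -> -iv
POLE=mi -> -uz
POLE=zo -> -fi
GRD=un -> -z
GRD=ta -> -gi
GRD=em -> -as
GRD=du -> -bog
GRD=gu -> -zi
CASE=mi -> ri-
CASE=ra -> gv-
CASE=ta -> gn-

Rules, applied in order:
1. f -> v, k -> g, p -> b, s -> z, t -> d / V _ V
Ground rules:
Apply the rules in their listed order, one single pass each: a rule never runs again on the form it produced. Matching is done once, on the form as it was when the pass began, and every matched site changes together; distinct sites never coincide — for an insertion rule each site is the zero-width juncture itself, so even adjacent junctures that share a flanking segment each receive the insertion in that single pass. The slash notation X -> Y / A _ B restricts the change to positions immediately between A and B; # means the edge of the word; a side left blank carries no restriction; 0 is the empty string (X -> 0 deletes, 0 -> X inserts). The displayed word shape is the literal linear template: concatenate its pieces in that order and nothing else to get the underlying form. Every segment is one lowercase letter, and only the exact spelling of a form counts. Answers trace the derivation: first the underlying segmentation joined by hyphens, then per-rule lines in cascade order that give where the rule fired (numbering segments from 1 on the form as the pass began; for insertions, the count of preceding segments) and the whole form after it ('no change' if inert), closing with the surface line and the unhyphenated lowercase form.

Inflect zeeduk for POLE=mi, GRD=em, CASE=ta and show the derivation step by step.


underlying: gn-zeeduk-as-uz
1. f -> v, k -> g, p -> b, s -> z, t -> d / V _ V: fires at position(s) 8, 10: gnzeedugazuz
surface: gnzeedugazuz


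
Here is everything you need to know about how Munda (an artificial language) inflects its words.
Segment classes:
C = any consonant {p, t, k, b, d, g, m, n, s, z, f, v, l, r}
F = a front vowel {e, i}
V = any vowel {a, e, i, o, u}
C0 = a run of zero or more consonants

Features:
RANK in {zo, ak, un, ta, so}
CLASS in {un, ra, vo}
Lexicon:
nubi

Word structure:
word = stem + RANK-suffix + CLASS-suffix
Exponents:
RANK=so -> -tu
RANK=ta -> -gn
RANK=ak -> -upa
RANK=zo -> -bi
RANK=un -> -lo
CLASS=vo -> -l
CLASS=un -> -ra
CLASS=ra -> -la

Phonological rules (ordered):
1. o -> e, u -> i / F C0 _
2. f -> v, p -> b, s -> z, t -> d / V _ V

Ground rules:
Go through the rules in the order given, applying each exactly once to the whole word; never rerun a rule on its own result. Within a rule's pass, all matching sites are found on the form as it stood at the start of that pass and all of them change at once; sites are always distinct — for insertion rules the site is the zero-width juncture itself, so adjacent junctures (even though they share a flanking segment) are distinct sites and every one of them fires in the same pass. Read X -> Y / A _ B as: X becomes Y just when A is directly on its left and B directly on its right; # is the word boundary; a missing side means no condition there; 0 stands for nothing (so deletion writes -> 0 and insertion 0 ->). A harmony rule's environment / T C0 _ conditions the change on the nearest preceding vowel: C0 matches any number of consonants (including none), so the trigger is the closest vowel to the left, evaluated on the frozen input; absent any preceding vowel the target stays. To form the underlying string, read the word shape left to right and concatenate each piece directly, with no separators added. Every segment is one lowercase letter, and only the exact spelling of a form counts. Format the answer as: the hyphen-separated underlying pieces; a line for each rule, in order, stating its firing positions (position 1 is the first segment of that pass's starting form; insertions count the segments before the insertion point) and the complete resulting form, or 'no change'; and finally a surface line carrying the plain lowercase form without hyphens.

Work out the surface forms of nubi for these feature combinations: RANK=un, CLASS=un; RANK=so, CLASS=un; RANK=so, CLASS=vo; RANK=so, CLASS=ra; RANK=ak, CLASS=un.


cell RANK=un, CLASS=un:
underlying: nubi-lo-ra
1. o -> e, u -> i / F C0 _: fires at position(s) 6: nubilera
2. f -> v, p -> b, s -> z, t -> d / V _ V: no change
surface: nubilera

cell RANK=so, CLASS=un:
underlying: nubi-tu-ra
1. o -> e, u -> i / F C0 _: fires at position(s) 6: nubitira
2. f -> v, p -> b, s -> z, t -> d / V _ V: fires at position(s) 5: nubidira
surface: nubidira

cell RANK=so, CLASS=vo:
underlying: nubi-tu-l
1. o -> e, u -> i / F C0 _: fires at position(s) 6: nubitil
2. f -> v, p -> b, s -> z, t -> d / V _ V: fires at position(s) 5: nubidil
surface: nubidil

cell RANK=so, CLASS=ra:
underlying: nubi-tu-la
1. o -> e, u -> i / F C0 _: fires at position(s) 6: nubitila
2. f -> v, p -> b, s -> z, t -> d / V _ V: fires at position(s) 5: nubidila
surface: nubidila

cell RANK=ak, CLASS=un:
underlying: nubi-upa-ra
1. o -> e, u -> i / F C0 _: fires at position(s) 5: nubiipara
2. f -> v, p -> b, s -> z, t -> d / V _ V: fires at position(s) 6: nubiibara
surface: nubiibara
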